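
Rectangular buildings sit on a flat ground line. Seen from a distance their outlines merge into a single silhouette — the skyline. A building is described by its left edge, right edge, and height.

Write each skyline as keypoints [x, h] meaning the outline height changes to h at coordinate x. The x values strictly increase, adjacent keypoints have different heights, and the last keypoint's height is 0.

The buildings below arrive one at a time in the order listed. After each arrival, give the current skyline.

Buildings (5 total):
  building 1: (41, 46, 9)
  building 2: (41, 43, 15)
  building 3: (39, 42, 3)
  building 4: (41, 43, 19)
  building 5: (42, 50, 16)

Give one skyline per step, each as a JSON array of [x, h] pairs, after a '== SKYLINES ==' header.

== SKYLINES ==
[[41,9],[46,0]]
[[41,15],[43,9],[46,0]]
[[39,3],[41,15],[43,9],[46,0]]
[[39,3],[41,19],[43,9],[46,0]]
[[39,3],[41,19],[43,16],[50,0]]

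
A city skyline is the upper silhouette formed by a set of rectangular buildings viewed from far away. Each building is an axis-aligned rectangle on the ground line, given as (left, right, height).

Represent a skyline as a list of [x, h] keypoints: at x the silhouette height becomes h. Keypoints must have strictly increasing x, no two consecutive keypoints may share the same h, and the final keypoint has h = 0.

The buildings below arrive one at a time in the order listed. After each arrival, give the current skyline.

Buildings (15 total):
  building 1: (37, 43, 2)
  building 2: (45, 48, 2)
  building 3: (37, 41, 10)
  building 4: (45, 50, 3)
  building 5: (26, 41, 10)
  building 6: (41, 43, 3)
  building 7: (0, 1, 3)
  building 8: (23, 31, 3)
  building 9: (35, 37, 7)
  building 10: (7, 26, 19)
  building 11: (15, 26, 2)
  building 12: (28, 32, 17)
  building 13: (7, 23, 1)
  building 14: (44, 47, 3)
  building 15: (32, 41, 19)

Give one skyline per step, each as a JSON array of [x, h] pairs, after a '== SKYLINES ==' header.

== SKYLINES ==
[[37,2],[43,0]]
[[37,2],[43,0],[45,2],[48,0]]
[[37,10],[41,2],[43,0],[45,2],[48,0]]
[[37,10],[41,2],[43,0],[45,3],[50,0]]
[[26,10],[41,2],[43,0],[45,3],[50,0]]
[[26,10],[41,3],[43,0],[45,3],[50,0]]
[[0,3],[1,0],[26,10],[41,3],[43,0],[45,3],[50,0]]
[[0,3],[1,0],[23,3],[26,10],[41,3],[43,0],[45,3],[50,0]]
[[0,3],[1,0],[23,3],[26,10],[41,3],[43,0],[45,3],[50,0]]
[[0,3],[1,0],[7,19],[26,10],[41,3],[43,0],[45,3],[50,0]]
[[0,3],[1,0],[7,19],[26,10],[41,3],[43,0],[45,3],[50,0]]
[[0,3],[1,0],[7,19],[26,10],[28,17],[32,10],[41,3],[43,0],[45,3],[50,0]]
[[0,3],[1,0],[7,19],[26,10],[28,17],[32,10],[41,3],[43,0],[45,3],[50,0]]
[[0,3],[1,0],[7,19],[26,10],[28,17],[32,10],[41,3],[43,0],[44,3],[50,0]]
[[0,3],[1,0],[7,19],[26,10],[28,17],[32,19],[41,3],[43,0],[44,3],[50,0]]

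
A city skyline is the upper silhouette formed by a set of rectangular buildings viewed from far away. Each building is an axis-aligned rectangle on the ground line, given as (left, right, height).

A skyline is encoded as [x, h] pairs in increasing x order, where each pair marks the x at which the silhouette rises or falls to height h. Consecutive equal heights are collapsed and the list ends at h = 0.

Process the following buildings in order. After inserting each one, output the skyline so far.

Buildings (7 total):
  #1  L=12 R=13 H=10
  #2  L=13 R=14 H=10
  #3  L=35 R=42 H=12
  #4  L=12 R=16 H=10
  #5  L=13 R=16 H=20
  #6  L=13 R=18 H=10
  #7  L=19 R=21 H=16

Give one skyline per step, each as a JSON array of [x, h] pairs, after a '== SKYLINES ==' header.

== SKYLINES ==
[[12,10],[13,0]]
[[12,10],[14,0]]
[[12,10],[14,0],[35,12],[42,0]]
[[12,10],[16,0],[35,12],[42,0]]
[[12,10],[13,20],[16,0],[35,12],[42,0]]
[[12,10],[13,20],[16,10],[18,0],[35,12],[42,0]]
[[12,10],[13,20],[16,10],[18,0],[19,16],[21,0],[35,12],[42,0]]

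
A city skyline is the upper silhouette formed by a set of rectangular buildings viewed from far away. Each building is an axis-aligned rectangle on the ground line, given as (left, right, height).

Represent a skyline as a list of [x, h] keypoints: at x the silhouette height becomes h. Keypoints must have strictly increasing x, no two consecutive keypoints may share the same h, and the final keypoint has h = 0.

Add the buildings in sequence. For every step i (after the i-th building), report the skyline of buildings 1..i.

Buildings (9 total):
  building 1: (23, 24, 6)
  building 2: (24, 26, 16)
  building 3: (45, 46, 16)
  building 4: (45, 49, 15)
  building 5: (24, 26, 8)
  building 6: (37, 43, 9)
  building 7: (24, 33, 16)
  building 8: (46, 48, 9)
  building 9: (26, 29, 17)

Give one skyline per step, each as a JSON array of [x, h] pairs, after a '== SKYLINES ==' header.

== SKYLINES ==
[[23,6],[24,0]]
[[23,6],[24,16],[26,0]]
[[23,6],[24,16],[26,0],[45,16],[46,0]]
[[23,6],[24,16],[26,0],[45,16],[46,15],[49,0]]
[[23,6],[24,16],[26,0],[45,16],[46,15],[49,0]]
[[23,6],[24,16],[26,0],[37,9],[43,0],[45,16],[46,15],[49,0]]
[[23,6],[24,16],[33,0],[37,9],[43,0],[45,16],[46,15],[49,0]]
[[23,6],[24,16],[33,0],[37,9],[43,0],[45,16],[46,15],[49,0]]
[[23,6],[24,16],[26,17],[29,16],[33,0],[37,9],[43,0],[45,16],[46,15],[49,0]]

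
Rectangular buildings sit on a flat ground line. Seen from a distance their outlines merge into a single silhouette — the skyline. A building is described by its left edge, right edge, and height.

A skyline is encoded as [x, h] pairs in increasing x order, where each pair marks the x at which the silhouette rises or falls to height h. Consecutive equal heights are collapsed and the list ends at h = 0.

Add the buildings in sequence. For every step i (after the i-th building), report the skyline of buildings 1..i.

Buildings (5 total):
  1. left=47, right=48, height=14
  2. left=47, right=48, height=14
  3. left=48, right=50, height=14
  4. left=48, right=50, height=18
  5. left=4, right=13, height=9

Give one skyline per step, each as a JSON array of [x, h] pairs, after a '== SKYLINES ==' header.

== SKYLINES ==
[[47,14],[48,0]]
[[47,14],[48,0]]
[[47,14],[50,0]]
[[47,14],[48,18],[50,0]]
[[4,9],[13,0],[47,14],[48,18],[50,0]]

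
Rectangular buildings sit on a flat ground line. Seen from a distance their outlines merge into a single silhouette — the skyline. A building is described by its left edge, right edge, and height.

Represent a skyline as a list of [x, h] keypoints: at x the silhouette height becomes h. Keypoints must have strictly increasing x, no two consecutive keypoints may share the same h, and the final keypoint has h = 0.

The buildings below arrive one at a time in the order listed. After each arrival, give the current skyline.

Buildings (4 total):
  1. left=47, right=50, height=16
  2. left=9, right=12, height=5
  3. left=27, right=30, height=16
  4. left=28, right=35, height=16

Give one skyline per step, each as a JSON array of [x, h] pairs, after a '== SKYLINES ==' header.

== SKYLINES ==
[[47,16],[50,0]]
[[9,5],[12,0],[47,16],[50,0]]
[[9,5],[12,0],[27,16],[30,0],[47,16],[50,0]]
[[9,5],[12,0],[27,16],[35,0],[47,16],[50,0]]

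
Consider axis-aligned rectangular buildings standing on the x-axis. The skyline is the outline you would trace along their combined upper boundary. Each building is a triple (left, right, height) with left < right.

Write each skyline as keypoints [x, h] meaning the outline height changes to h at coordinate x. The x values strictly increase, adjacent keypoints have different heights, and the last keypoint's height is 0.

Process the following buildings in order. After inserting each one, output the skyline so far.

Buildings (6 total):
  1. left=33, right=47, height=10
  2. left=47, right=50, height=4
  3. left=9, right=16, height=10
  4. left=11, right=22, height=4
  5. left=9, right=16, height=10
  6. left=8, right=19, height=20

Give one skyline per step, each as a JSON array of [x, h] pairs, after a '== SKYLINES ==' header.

== SKYLINES ==
[[33,10],[47,0]]
[[33,10],[47,4],[50,0]]
[[9,10],[16,0],[33,10],[47,4],[50,0]]
[[9,10],[16,4],[22,0],[33,10],[47,4],[50,0]]
[[9,10],[16,4],[22,0],[33,10],[47,4],[50,0]]
[[8,20],[19,4],[22,0],[33,10],[47,4],[50,0]]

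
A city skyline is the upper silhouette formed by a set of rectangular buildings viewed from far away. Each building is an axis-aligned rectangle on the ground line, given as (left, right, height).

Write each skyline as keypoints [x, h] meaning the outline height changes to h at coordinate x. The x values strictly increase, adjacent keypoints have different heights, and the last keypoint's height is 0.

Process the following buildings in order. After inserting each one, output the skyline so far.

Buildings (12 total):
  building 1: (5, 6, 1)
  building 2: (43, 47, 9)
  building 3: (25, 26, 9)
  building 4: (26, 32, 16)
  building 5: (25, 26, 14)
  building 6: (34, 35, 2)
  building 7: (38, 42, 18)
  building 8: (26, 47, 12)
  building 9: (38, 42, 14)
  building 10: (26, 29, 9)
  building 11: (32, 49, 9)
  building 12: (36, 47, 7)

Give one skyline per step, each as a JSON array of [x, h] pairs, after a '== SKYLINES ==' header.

== SKYLINES ==
[[5,1],[6,0]]
[[5,1],[6,0],[43,9],[47,0]]
[[5,1],[6,0],[25,9],[26,0],[43,9],[47,0]]
[[5,1],[6,0],[25,9],[26,16],[32,0],[43,9],[47,0]]
[[5,1],[6,0],[25,14],[26,16],[32,0],[43,9],[47,0]]
[[5,1],[6,0],[25,14],[26,16],[32,0],[34,2],[35,0],[43,9],[47,0]]
[[5,1],[6,0],[25,14],[26,16],[32,0],[34,2],[35,0],[38,18],[42,0],[43,9],[47,0]]
[[5,1],[6,0],[25,14],[26,16],[32,12],[38,18],[42,12],[47,0]]
[[5,1],[6,0],[25,14],[26,16],[32,12],[38,18],[42,12],[47,0]]
[[5,1],[6,0],[25,14],[26,16],[32,12],[38,18],[42,12],[47,0]]
[[5,1],[6,0],[25,14],[26,16],[32,12],[38,18],[42,12],[47,9],[49,0]]
[[5,1],[6,0],[25,14],[26,16],[32,12],[38,18],[42,12],[47,9],[49,0]]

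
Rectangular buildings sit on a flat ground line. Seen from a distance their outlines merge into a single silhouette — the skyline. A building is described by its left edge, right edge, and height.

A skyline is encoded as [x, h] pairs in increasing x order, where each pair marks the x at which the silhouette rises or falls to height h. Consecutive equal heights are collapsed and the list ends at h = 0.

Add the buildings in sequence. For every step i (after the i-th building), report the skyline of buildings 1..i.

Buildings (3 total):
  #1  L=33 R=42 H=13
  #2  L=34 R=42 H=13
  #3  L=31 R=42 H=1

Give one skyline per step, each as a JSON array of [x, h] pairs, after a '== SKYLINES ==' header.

== SKYLINES ==
[[33,13],[42,0]]
[[33,13],[42,0]]
[[31,1],[33,13],[42,0]]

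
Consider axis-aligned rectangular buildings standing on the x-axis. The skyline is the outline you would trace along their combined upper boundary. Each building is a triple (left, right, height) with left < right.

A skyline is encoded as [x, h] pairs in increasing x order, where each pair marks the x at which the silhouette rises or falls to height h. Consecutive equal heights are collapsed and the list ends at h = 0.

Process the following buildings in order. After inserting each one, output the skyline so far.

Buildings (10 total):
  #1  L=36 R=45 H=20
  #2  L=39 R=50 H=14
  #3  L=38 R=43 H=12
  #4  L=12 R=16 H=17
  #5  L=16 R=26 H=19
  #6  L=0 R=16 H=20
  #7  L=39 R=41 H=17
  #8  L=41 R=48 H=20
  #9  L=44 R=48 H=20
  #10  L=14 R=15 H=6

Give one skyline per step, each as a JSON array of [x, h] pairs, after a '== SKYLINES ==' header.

== SKYLINES ==
[[36,20],[45,0]]
[[36,20],[45,14],[50,0]]
[[36,20],[45,14],[50,0]]
[[12,17],[16,0],[36,20],[45,14],[50,0]]
[[12,17],[16,19],[26,0],[36,20],[45,14],[50,0]]
[[0,20],[16,19],[26,0],[36,20],[45,14],[50,0]]
[[0,20],[16,19],[26,0],[36,20],[45,14],[50,0]]
[[0,20],[16,19],[26,0],[36,20],[48,14],[50,0]]
[[0,20],[16,19],[26,0],[36,20],[48,14],[50,0]]
[[0,20],[16,19],[26,0],[36,20],[48,14],[50,0]]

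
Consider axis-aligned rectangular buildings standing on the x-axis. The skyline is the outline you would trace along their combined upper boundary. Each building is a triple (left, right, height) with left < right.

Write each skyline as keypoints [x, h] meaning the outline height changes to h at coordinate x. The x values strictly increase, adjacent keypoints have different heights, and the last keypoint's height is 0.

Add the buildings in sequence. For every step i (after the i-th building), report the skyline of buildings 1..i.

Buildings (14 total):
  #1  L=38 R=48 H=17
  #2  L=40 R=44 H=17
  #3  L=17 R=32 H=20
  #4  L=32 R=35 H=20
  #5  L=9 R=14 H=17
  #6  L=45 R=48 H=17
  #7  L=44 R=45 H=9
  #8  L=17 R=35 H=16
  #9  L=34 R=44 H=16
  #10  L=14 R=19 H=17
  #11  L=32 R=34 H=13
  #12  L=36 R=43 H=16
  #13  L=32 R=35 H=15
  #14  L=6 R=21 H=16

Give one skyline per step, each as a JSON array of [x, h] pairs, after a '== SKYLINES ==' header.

== SKYLINES ==
[[38,17],[48,0]]
[[38,17],[48,0]]
[[17,20],[32,0],[38,17],[48,0]]
[[17,20],[35,0],[38,17],[48,0]]
[[9,17],[14,0],[17,20],[35,0],[38,17],[48,0]]
[[9,17],[14,0],[17,20],[35,0],[38,17],[48,0]]
[[9,17],[14,0],[17,20],[35,0],[38,17],[48,0]]
[[9,17],[14,0],[17,20],[35,0],[38,17],[48,0]]
[[9,17],[14,0],[17,20],[35,16],[38,17],[48,0]]
[[9,17],[17,20],[35,16],[38,17],[48,0]]
[[9,17],[17,20],[35,16],[38,17],[48,0]]
[[9,17],[17,20],[35,16],[38,17],[48,0]]
[[9,17],[17,20],[35,16],[38,17],[48,0]]
[[6,16],[9,17],[17,20],[35,16],[38,17],[48,0]]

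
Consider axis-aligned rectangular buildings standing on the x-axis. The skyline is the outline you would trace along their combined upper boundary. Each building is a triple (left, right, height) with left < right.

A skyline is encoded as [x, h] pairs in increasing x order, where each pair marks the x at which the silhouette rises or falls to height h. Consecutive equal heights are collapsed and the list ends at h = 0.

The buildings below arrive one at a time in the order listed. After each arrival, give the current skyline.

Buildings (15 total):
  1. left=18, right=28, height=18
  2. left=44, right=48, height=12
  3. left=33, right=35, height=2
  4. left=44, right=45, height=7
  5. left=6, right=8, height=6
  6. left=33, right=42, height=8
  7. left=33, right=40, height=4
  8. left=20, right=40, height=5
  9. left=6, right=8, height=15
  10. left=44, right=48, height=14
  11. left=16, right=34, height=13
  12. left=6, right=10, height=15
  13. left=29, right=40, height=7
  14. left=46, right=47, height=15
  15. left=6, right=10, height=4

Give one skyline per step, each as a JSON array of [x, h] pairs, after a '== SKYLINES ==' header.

== SKYLINES ==
[[18,18],[28,0]]
[[18,18],[28,0],[44,12],[48,0]]
[[18,18],[28,0],[33,2],[35,0],[44,12],[48,0]]
[[18,18],[28,0],[33,2],[35,0],[44,12],[48,0]]
[[6,6],[8,0],[18,18],[28,0],[33,2],[35,0],[44,12],[48,0]]
[[6,6],[8,0],[18,18],[28,0],[33,8],[42,0],[44,12],[48,0]]
[[6,6],[8,0],[18,18],[28,0],[33,8],[42,0],[44,12],[48,0]]
[[6,6],[8,0],[18,18],[28,5],[33,8],[42,0],[44,12],[48,0]]
[[6,15],[8,0],[18,18],[28,5],[33,8],[42,0],[44,12],[48,0]]
[[6,15],[8,0],[18,18],[28,5],[33,8],[42,0],[44,14],[48,0]]
[[6,15],[8,0],[16,13],[18,18],[28,13],[34,8],[42,0],[44,14],[48,0]]
[[6,15],[10,0],[16,13],[18,18],[28,13],[34,8],[42,0],[44,14],[48,0]]
[[6,15],[10,0],[16,13],[18,18],[28,13],[34,8],[42,0],[44,14],[48,0]]
[[6,15],[10,0],[16,13],[18,18],[28,13],[34,8],[42,0],[44,14],[46,15],[47,14],[48,0]]
[[6,15],[10,0],[16,13],[18,18],[28,13],[34,8],[42,0],[44,14],[46,15],[47,14],[48,0]]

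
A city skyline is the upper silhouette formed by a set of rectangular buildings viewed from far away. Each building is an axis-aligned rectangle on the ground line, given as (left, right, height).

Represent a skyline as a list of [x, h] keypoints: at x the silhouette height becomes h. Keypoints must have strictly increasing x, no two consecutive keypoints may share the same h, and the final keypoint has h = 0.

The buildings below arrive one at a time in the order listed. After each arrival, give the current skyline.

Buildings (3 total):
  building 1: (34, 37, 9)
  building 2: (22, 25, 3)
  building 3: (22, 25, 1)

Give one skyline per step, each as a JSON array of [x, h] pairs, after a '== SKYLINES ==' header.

== SKYLINES ==
[[34,9],[37,0]]
[[22,3],[25,0],[34,9],[37,0]]
[[22,3],[25,0],[34,9],[37,0]]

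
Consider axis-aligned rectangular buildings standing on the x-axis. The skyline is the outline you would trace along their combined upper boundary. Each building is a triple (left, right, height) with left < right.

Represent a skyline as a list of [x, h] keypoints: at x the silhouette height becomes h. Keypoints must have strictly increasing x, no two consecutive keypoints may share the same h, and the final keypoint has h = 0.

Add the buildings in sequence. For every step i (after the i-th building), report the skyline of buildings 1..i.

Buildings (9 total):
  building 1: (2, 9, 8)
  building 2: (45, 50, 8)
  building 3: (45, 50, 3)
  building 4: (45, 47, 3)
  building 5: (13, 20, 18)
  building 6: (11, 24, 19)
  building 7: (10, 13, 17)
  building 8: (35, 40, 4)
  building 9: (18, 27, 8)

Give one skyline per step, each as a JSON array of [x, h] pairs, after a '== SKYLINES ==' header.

== SKYLINES ==
[[2,8],[9,0]]
[[2,8],[9,0],[45,8],[50,0]]
[[2,8],[9,0],[45,8],[50,0]]
[[2,8],[9,0],[45,8],[50,0]]
[[2,8],[9,0],[13,18],[20,0],[45,8],[50,0]]
[[2,8],[9,0],[11,19],[24,0],[45,8],[50,0]]
[[2,8],[9,0],[10,17],[11,19],[24,0],[45,8],[50,0]]
[[2,8],[9,0],[10,17],[11,19],[24,0],[35,4],[40,0],[45,8],[50,0]]
[[2,8],[9,0],[10,17],[11,19],[24,8],[27,0],[35,4],[40,0],[45,8],[50,0]]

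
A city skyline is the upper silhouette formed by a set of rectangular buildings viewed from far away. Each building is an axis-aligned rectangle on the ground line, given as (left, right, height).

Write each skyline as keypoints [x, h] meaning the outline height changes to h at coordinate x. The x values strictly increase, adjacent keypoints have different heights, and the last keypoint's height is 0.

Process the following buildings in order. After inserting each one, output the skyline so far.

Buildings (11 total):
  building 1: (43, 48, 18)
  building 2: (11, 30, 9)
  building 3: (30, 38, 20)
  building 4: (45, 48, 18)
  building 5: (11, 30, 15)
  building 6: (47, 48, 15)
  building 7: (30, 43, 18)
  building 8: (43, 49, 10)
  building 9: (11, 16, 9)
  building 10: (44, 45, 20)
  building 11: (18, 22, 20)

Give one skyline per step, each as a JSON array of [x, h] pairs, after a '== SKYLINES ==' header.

== SKYLINES ==
[[43,18],[48,0]]
[[11,9],[30,0],[43,18],[48,0]]
[[11,9],[30,20],[38,0],[43,18],[48,0]]
[[11,9],[30,20],[38,0],[43,18],[48,0]]
[[11,15],[30,20],[38,0],[43,18],[48,0]]
[[11,15],[30,20],[38,0],[43,18],[48,0]]
[[11,15],[30,20],[38,18],[48,0]]
[[11,15],[30,20],[38,18],[48,10],[49,0]]
[[11,15],[30,20],[38,18],[48,10],[49,0]]
[[11,15],[30,20],[38,18],[44,20],[45,18],[48,10],[49,0]]
[[11,15],[18,20],[22,15],[30,20],[38,18],[44,20],[45,18],[48,10],[49,0]]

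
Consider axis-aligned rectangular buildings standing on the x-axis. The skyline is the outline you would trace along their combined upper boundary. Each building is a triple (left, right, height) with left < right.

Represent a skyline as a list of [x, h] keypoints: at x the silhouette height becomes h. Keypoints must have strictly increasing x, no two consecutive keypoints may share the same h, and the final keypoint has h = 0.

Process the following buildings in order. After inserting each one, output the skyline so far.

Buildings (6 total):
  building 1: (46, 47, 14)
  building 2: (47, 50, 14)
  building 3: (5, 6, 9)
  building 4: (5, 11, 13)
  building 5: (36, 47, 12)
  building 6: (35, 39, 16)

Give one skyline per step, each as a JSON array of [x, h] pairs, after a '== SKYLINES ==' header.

== SKYLINES ==
[[46,14],[47,0]]
[[46,14],[50,0]]
[[5,9],[6,0],[46,14],[50,0]]
[[5,13],[11,0],[46,14],[50,0]]
[[5,13],[11,0],[36,12],[46,14],[50,0]]
[[5,13],[11,0],[35,16],[39,12],[46,14],[50,0]]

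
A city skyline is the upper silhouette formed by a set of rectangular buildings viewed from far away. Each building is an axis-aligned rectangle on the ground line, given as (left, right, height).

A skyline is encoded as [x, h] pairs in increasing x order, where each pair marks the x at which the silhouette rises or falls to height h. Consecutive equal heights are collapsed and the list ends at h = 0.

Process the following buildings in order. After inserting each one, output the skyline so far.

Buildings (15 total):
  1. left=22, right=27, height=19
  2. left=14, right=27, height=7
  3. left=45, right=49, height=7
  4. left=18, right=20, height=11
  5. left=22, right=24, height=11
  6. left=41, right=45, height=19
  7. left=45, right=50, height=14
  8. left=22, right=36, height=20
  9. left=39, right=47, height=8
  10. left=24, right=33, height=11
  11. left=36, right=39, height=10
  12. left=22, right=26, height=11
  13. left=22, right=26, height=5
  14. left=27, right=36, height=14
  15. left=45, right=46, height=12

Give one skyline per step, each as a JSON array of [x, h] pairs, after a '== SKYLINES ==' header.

== SKYLINES ==
[[22,19],[27,0]]
[[14,7],[22,19],[27,0]]
[[14,7],[22,19],[27,0],[45,7],[49,0]]
[[14,7],[18,11],[20,7],[22,19],[27,0],[45,7],[49,0]]
[[14,7],[18,11],[20,7],[22,19],[27,0],[45,7],[49,0]]
[[14,7],[18,11],[20,7],[22,19],[27,0],[41,19],[45,7],[49,0]]
[[14,7],[18,11],[20,7],[22,19],[27,0],[41,19],[45,14],[50,0]]
[[14,7],[18,11],[20,7],[22,20],[36,0],[41,19],[45,14],[50,0]]
[[14,7],[18,11],[20,7],[22,20],[36,0],[39,8],[41,19],[45,14],[50,0]]
[[14,7],[18,11],[20,7],[22,20],[36,0],[39,8],[41,19],[45,14],[50,0]]
[[14,7],[18,11],[20,7],[22,20],[36,10],[39,8],[41,19],[45,14],[50,0]]
[[14,7],[18,11],[20,7],[22,20],[36,10],[39,8],[41,19],[45,14],[50,0]]
[[14,7],[18,11],[20,7],[22,20],[36,10],[39,8],[41,19],[45,14],[50,0]]
[[14,7],[18,11],[20,7],[22,20],[36,10],[39,8],[41,19],[45,14],[50,0]]
[[14,7],[18,11],[20,7],[22,20],[36,10],[39,8],[41,19],[45,14],[50,0]]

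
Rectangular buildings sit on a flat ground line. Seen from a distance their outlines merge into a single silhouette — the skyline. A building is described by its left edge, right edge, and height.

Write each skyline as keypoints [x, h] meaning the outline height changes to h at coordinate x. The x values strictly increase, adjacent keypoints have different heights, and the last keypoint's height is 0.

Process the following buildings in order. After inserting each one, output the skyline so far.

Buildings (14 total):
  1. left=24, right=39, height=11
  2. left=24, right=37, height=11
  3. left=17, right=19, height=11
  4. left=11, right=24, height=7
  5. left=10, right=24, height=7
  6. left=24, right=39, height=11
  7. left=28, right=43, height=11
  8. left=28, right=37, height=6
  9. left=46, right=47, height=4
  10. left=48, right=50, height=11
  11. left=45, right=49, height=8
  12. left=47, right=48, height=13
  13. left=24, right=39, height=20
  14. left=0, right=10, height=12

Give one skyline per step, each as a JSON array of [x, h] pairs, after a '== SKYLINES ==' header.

== SKYLINES ==
[[24,11],[39,0]]
[[24,11],[39,0]]
[[17,11],[19,0],[24,11],[39,0]]
[[11,7],[17,11],[19,7],[24,11],[39,0]]
[[10,7],[17,11],[19,7],[24,11],[39,0]]
[[10,7],[17,11],[19,7],[24,11],[39,0]]
[[10,7],[17,11],[19,7],[24,11],[43,0]]
[[10,7],[17,11],[19,7],[24,11],[43,0]]
[[10,7],[17,11],[19,7],[24,11],[43,0],[46,4],[47,0]]
[[10,7],[17,11],[19,7],[24,11],[43,0],[46,4],[47,0],[48,11],[50,0]]
[[10,7],[17,11],[19,7],[24,11],[43,0],[45,8],[48,11],[50,0]]
[[10,7],[17,11],[19,7],[24,11],[43,0],[45,8],[47,13],[48,11],[50,0]]
[[10,7],[17,11],[19,7],[24,20],[39,11],[43,0],[45,8],[47,13],[48,11],[50,0]]
[[0,12],[10,7],[17,11],[19,7],[24,20],[39,11],[43,0],[45,8],[47,13],[48,11],[50,0]]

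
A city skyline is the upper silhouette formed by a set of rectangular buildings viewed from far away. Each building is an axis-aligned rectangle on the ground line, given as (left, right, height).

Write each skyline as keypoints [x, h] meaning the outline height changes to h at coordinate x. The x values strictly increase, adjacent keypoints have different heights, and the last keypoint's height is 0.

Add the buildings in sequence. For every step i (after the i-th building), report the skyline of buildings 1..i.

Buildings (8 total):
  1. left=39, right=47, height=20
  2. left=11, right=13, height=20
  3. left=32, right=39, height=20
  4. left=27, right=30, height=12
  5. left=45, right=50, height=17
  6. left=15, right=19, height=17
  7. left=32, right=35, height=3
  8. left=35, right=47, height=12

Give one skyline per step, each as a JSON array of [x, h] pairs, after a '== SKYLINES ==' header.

== SKYLINES ==
[[39,20],[47,0]]
[[11,20],[13,0],[39,20],[47,0]]
[[11,20],[13,0],[32,20],[47,0]]
[[11,20],[13,0],[27,12],[30,0],[32,20],[47,0]]
[[11,20],[13,0],[27,12],[30,0],[32,20],[47,17],[50,0]]
[[11,20],[13,0],[15,17],[19,0],[27,12],[30,0],[32,20],[47,17],[50,0]]
[[11,20],[13,0],[15,17],[19,0],[27,12],[30,0],[32,20],[47,17],[50,0]]
[[11,20],[13,0],[15,17],[19,0],[27,12],[30,0],[32,20],[47,17],[50,0]]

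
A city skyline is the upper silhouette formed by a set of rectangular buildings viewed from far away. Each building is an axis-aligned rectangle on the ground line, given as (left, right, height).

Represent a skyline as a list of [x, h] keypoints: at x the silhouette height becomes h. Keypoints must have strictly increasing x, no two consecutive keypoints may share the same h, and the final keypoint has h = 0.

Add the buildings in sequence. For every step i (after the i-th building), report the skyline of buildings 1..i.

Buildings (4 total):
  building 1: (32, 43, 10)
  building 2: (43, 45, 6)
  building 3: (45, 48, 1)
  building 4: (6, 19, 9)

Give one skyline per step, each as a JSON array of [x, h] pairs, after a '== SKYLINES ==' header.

== SKYLINES ==
[[32,10],[43,0]]
[[32,10],[43,6],[45,0]]
[[32,10],[43,6],[45,1],[48,0]]
[[6,9],[19,0],[32,10],[43,6],[45,1],[48,0]]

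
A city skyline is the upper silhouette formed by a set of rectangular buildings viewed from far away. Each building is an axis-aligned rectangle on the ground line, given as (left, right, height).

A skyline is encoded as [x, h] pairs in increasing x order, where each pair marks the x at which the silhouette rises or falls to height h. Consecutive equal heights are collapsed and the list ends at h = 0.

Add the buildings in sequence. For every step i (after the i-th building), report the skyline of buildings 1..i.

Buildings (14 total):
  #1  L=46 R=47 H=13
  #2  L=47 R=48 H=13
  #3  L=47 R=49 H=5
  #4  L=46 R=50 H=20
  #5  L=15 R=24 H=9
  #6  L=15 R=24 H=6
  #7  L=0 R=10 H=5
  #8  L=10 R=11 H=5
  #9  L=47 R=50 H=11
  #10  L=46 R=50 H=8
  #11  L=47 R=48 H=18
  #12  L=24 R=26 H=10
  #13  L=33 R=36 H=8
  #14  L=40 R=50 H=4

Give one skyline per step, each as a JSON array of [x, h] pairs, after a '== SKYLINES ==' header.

== SKYLINES ==
[[46,13],[47,0]]
[[46,13],[48,0]]
[[46,13],[48,5],[49,0]]
[[46,20],[50,0]]
[[15,9],[24,0],[46,20],[50,0]]
[[15,9],[24,0],[46,20],[50,0]]
[[0,5],[10,0],[15,9],[24,0],[46,20],[50,0]]
[[0,5],[11,0],[15,9],[24,0],[46,20],[50,0]]
[[0,5],[11,0],[15,9],[24,0],[46,20],[50,0]]
[[0,5],[11,0],[15,9],[24,0],[46,20],[50,0]]
[[0,5],[11,0],[15,9],[24,0],[46,20],[50,0]]
[[0,5],[11,0],[15,9],[24,10],[26,0],[46,20],[50,0]]
[[0,5],[11,0],[15,9],[24,10],[26,0],[33,8],[36,0],[46,20],[50,0]]
[[0,5],[11,0],[15,9],[24,10],[26,0],[33,8],[36,0],[40,4],[46,20],[50,0]]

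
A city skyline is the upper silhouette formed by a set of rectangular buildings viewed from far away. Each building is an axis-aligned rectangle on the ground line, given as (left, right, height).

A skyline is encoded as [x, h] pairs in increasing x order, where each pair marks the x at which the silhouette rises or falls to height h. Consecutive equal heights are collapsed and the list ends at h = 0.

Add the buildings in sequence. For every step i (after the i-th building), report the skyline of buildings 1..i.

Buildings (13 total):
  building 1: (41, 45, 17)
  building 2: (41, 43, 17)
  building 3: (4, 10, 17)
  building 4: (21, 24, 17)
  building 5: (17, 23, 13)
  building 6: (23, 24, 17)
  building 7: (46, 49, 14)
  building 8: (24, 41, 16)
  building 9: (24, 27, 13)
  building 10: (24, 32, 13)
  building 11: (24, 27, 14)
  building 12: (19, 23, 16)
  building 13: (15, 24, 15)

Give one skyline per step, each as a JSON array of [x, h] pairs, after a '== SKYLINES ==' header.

== SKYLINES ==
[[41,17],[45,0]]
[[41,17],[45,0]]
[[4,17],[10,0],[41,17],[45,0]]
[[4,17],[10,0],[21,17],[24,0],[41,17],[45,0]]
[[4,17],[10,0],[17,13],[21,17],[24,0],[41,17],[45,0]]
[[4,17],[10,0],[17,13],[21,17],[24,0],[41,17],[45,0]]
[[4,17],[10,0],[17,13],[21,17],[24,0],[41,17],[45,0],[46,14],[49,0]]
[[4,17],[10,0],[17,13],[21,17],[24,16],[41,17],[45,0],[46,14],[49,0]]
[[4,17],[10,0],[17,13],[21,17],[24,16],[41,17],[45,0],[46,14],[49,0]]
[[4,17],[10,0],[17,13],[21,17],[24,16],[41,17],[45,0],[46,14],[49,0]]
[[4,17],[10,0],[17,13],[21,17],[24,16],[41,17],[45,0],[46,14],[49,0]]
[[4,17],[10,0],[17,13],[19,16],[21,17],[24,16],[41,17],[45,0],[46,14],[49,0]]
[[4,17],[10,0],[15,15],[19,16],[21,17],[24,16],[41,17],[45,0],[46,14],[49,0]]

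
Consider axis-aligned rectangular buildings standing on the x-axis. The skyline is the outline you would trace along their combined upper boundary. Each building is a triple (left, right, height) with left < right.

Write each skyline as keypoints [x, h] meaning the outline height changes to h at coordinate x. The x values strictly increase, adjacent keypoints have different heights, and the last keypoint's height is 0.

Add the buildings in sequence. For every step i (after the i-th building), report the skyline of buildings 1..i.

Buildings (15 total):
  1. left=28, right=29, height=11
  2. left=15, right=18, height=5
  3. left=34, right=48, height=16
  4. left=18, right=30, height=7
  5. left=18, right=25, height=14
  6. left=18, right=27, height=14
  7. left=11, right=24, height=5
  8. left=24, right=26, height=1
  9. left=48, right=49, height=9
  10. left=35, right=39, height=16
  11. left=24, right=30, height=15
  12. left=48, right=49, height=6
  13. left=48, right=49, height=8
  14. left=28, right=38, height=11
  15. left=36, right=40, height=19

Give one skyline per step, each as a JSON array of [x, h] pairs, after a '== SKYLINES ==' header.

== SKYLINES ==
[[28,11],[29,0]]
[[15,5],[18,0],[28,11],[29,0]]
[[15,5],[18,0],[28,11],[29,0],[34,16],[48,0]]
[[15,5],[18,7],[28,11],[29,7],[30,0],[34,16],[48,0]]
[[15,5],[18,14],[25,7],[28,11],[29,7],[30,0],[34,16],[48,0]]
[[15,5],[18,14],[27,7],[28,11],[29,7],[30,0],[34,16],[48,0]]
[[11,5],[18,14],[27,7],[28,11],[29,7],[30,0],[34,16],[48,0]]
[[11,5],[18,14],[27,7],[28,11],[29,7],[30,0],[34,16],[48,0]]
[[11,5],[18,14],[27,7],[28,11],[29,7],[30,0],[34,16],[48,9],[49,0]]
[[11,5],[18,14],[27,7],[28,11],[29,7],[30,0],[34,16],[48,9],[49,0]]
[[11,5],[18,14],[24,15],[30,0],[34,16],[48,9],[49,0]]
[[11,5],[18,14],[24,15],[30,0],[34,16],[48,9],[49,0]]
[[11,5],[18,14],[24,15],[30,0],[34,16],[48,9],[49,0]]
[[11,5],[18,14],[24,15],[30,11],[34,16],[48,9],[49,0]]
[[11,5],[18,14],[24,15],[30,11],[34,16],[36,19],[40,16],[48,9],[49,0]]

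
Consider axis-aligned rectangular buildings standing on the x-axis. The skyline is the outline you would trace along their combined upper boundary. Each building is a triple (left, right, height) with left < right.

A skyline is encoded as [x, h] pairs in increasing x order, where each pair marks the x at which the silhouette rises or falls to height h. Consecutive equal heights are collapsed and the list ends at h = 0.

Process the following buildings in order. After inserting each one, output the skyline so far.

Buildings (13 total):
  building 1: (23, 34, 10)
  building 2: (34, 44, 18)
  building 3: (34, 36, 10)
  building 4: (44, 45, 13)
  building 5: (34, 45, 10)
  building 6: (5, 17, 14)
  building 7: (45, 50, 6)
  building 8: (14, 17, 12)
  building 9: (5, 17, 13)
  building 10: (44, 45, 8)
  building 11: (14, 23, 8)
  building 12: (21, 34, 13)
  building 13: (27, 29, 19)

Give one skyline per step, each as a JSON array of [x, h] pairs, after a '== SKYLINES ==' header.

== SKYLINES ==
[[23,10],[34,0]]
[[23,10],[34,18],[44,0]]
[[23,10],[34,18],[44,0]]
[[23,10],[34,18],[44,13],[45,0]]
[[23,10],[34,18],[44,13],[45,0]]
[[5,14],[17,0],[23,10],[34,18],[44,13],[45,0]]
[[5,14],[17,0],[23,10],[34,18],[44,13],[45,6],[50,0]]
[[5,14],[17,0],[23,10],[34,18],[44,13],[45,6],[50,0]]
[[5,14],[17,0],[23,10],[34,18],[44,13],[45,6],[50,0]]
[[5,14],[17,0],[23,10],[34,18],[44,13],[45,6],[50,0]]
[[5,14],[17,8],[23,10],[34,18],[44,13],[45,6],[50,0]]
[[5,14],[17,8],[21,13],[34,18],[44,13],[45,6],[50,0]]
[[5,14],[17,8],[21,13],[27,19],[29,13],[34,18],[44,13],[45,6],[50,0]]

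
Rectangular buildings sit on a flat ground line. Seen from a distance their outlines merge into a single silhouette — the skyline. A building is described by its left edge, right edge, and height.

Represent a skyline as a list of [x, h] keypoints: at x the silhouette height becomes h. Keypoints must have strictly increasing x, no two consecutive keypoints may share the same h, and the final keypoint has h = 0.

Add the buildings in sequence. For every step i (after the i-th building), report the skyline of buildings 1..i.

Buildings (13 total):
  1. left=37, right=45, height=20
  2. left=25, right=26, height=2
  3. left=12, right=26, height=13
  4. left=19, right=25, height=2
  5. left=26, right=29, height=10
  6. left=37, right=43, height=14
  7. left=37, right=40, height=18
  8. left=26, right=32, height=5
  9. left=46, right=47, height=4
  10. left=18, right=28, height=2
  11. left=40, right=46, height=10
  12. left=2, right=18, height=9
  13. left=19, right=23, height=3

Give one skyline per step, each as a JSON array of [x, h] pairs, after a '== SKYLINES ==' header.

== SKYLINES ==
[[37,20],[45,0]]
[[25,2],[26,0],[37,20],[45,0]]
[[12,13],[26,0],[37,20],[45,0]]
[[12,13],[26,0],[37,20],[45,0]]
[[12,13],[26,10],[29,0],[37,20],[45,0]]
[[12,13],[26,10],[29,0],[37,20],[45,0]]
[[12,13],[26,10],[29,0],[37,20],[45,0]]
[[12,13],[26,10],[29,5],[32,0],[37,20],[45,0]]
[[12,13],[26,10],[29,5],[32,0],[37,20],[45,0],[46,4],[47,0]]
[[12,13],[26,10],[29,5],[32,0],[37,20],[45,0],[46,4],[47,0]]
[[12,13],[26,10],[29,5],[32,0],[37,20],[45,10],[46,4],[47,0]]
[[2,9],[12,13],[26,10],[29,5],[32,0],[37,20],[45,10],[46,4],[47,0]]
[[2,9],[12,13],[26,10],[29,5],[32,0],[37,20],[45,10],[46,4],[47,0]]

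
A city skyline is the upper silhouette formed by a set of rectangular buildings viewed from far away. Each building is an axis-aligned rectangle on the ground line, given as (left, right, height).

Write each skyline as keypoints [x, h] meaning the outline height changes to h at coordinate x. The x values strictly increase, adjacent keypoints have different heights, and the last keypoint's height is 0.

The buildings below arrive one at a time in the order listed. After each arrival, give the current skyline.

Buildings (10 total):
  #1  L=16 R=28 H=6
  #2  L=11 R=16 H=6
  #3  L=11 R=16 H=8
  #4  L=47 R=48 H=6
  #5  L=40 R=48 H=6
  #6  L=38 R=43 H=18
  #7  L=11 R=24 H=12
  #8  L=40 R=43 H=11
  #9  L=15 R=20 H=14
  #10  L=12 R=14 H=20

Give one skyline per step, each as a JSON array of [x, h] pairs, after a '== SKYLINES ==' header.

== SKYLINES ==
[[16,6],[28,0]]
[[11,6],[28,0]]
[[11,8],[16,6],[28,0]]
[[11,8],[16,6],[28,0],[47,6],[48,0]]
[[11,8],[16,6],[28,0],[40,6],[48,0]]
[[11,8],[16,6],[28,0],[38,18],[43,6],[48,0]]
[[11,12],[24,6],[28,0],[38,18],[43,6],[48,0]]
[[11,12],[24,6],[28,0],[38,18],[43,6],[48,0]]
[[11,12],[15,14],[20,12],[24,6],[28,0],[38,18],[43,6],[48,0]]
[[11,12],[12,20],[14,12],[15,14],[20,12],[24,6],[28,0],[38,18],[43,6],[48,0]]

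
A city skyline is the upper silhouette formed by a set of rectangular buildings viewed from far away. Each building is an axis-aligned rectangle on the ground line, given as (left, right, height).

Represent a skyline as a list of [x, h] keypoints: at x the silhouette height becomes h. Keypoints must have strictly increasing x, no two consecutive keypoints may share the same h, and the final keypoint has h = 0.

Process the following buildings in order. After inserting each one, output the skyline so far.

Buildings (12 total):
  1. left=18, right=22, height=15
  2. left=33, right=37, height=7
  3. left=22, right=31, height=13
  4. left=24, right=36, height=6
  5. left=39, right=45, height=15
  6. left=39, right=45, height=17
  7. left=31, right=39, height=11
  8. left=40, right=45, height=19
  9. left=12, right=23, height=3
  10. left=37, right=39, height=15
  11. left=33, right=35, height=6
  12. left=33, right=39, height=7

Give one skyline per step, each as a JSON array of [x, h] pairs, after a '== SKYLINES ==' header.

== SKYLINES ==
[[18,15],[22,0]]
[[18,15],[22,0],[33,7],[37,0]]
[[18,15],[22,13],[31,0],[33,7],[37,0]]
[[18,15],[22,13],[31,6],[33,7],[37,0]]
[[18,15],[22,13],[31,6],[33,7],[37,0],[39,15],[45,0]]
[[18,15],[22,13],[31,6],[33,7],[37,0],[39,17],[45,0]]
[[18,15],[22,13],[31,11],[39,17],[45,0]]
[[18,15],[22,13],[31,11],[39,17],[40,19],[45,0]]
[[12,3],[18,15],[22,13],[31,11],[39,17],[40,19],[45,0]]
[[12,3],[18,15],[22,13],[31,11],[37,15],[39,17],[40,19],[45,0]]
[[12,3],[18,15],[22,13],[31,11],[37,15],[39,17],[40,19],[45,0]]
[[12,3],[18,15],[22,13],[31,11],[37,15],[39,17],[40,19],[45,0]]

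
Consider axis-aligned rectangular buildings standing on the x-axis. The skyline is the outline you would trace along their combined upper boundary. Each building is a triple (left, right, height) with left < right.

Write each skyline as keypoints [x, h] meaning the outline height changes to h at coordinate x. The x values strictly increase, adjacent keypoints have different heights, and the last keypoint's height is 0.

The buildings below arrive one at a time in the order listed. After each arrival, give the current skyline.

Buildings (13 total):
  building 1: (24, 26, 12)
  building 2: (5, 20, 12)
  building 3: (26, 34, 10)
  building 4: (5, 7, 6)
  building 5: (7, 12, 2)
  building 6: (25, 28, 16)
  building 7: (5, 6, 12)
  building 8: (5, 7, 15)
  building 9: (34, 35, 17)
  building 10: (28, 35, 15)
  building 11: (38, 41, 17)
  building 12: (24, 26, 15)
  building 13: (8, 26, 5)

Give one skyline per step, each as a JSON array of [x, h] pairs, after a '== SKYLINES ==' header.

== SKYLINES ==
[[24,12],[26,0]]
[[5,12],[20,0],[24,12],[26,0]]
[[5,12],[20,0],[24,12],[26,10],[34,0]]
[[5,12],[20,0],[24,12],[26,10],[34,0]]
[[5,12],[20,0],[24,12],[26,10],[34,0]]
[[5,12],[20,0],[24,12],[25,16],[28,10],[34,0]]
[[5,12],[20,0],[24,12],[25,16],[28,10],[34,0]]
[[5,15],[7,12],[20,0],[24,12],[25,16],[28,10],[34,0]]
[[5,15],[7,12],[20,0],[24,12],[25,16],[28,10],[34,17],[35,0]]
[[5,15],[7,12],[20,0],[24,12],[25,16],[28,15],[34,17],[35,0]]
[[5,15],[7,12],[20,0],[24,12],[25,16],[28,15],[34,17],[35,0],[38,17],[41,0]]
[[5,15],[7,12],[20,0],[24,15],[25,16],[28,15],[34,17],[35,0],[38,17],[41,0]]
[[5,15],[7,12],[20,5],[24,15],[25,16],[28,15],[34,17],[35,0],[38,17],[41,0]]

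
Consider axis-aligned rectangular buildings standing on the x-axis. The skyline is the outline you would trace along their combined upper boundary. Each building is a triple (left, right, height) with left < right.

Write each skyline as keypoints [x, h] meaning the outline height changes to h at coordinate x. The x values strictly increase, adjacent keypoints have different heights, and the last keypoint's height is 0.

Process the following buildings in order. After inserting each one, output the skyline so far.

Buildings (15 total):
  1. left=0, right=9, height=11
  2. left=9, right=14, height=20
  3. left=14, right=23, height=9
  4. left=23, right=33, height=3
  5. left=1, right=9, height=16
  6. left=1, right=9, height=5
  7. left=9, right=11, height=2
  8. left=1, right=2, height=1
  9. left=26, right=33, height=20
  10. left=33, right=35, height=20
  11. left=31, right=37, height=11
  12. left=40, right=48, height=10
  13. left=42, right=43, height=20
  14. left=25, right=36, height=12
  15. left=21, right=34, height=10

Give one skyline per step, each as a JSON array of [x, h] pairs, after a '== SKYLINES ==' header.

== SKYLINES ==
[[0,11],[9,0]]
[[0,11],[9,20],[14,0]]
[[0,11],[9,20],[14,9],[23,0]]
[[0,11],[9,20],[14,9],[23,3],[33,0]]
[[0,11],[1,16],[9,20],[14,9],[23,3],[33,0]]
[[0,11],[1,16],[9,20],[14,9],[23,3],[33,0]]
[[0,11],[1,16],[9,20],[14,9],[23,3],[33,0]]
[[0,11],[1,16],[9,20],[14,9],[23,3],[33,0]]
[[0,11],[1,16],[9,20],[14,9],[23,3],[26,20],[33,0]]
[[0,11],[1,16],[9,20],[14,9],[23,3],[26,20],[35,0]]
[[0,11],[1,16],[9,20],[14,9],[23,3],[26,20],[35,11],[37,0]]
[[0,11],[1,16],[9,20],[14,9],[23,3],[26,20],[35,11],[37,0],[40,10],[48,0]]
[[0,11],[1,16],[9,20],[14,9],[23,3],[26,20],[35,11],[37,0],[40,10],[42,20],[43,10],[48,0]]
[[0,11],[1,16],[9,20],[14,9],[23,3],[25,12],[26,20],[35,12],[36,11],[37,0],[40,10],[42,20],[43,10],[48,0]]
[[0,11],[1,16],[9,20],[14,9],[21,10],[25,12],[26,20],[35,12],[36,11],[37,0],[40,10],[42,20],[43,10],[48,0]]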